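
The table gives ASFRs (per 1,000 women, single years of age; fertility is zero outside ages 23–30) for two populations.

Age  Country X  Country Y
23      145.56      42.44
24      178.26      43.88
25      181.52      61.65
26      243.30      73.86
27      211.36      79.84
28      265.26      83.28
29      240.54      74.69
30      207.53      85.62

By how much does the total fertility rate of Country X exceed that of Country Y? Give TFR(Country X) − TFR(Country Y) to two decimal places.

1.13

Country X:
  Sum of ASFRs = 145.56 + 178.26 + 181.52 + 243.30 + 211.36 + 265.26 + 240.54 + 207.53 = 1673.33
  TFR = 1673.33 / 1000 = 1.67333
Country Y:
  Sum of ASFRs = 42.44 + 43.88 + 61.65 + 73.86 + 79.84 + 83.28 + 74.69 + 85.62 = 545.26
  TFR = 545.26 / 1000 = 0.54526
Difference = 1.67333 − 0.54526 = 1.12807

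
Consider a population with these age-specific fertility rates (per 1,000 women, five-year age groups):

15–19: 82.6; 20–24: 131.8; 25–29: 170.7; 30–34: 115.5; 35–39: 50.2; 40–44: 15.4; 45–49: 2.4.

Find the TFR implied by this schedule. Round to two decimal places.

2.84

Sum of ASFRs = 82.6 + 131.8 + 170.7 + 115.5 + 50.2 + 15.4 + 2.4 = 568.6
TFR = 5 × 568.6 / 1000 = 2.843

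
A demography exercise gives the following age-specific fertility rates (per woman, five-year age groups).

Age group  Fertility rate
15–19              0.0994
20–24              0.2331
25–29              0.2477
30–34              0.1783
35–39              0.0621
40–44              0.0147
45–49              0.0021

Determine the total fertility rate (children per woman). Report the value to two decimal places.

Sum of ASFRs = 0.0994 + 0.2331 + 0.2477 + 0.1783 + 0.0621 + 0.0147 + 0.0021 = 0.8374
TFR = 5 × 0.8374 = 4.187

4.19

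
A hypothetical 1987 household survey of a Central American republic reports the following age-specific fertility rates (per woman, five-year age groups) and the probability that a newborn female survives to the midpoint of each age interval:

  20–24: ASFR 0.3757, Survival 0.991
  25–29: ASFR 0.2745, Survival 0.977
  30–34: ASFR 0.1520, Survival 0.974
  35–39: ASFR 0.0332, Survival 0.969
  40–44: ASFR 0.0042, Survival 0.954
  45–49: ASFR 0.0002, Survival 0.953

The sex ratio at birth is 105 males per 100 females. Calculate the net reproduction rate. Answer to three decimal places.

2.012

Proportion female at birth = 100 / (100 + 105) = 0.48780.
Each age group contributes 5 × ASFR × survival:
  20–24: 5 × 0.3757 × 0.991 = 1.86159
  25–29: 5 × 0.2745 × 0.977 = 1.34093
  30–34: 5 × 0.1520 × 0.974 = 0.74024
  35–39: 5 × 0.0332 × 0.969 = 0.16085
  40–44: 5 × 0.0042 × 0.954 = 0.02003
  45–49: 5 × 0.0002 × 0.953 = 0.00095
Sum = 4.12459
NRR = 0.48780 × 4.12459 = 2.01198
NRR > 1, so each generation more than replaces itself.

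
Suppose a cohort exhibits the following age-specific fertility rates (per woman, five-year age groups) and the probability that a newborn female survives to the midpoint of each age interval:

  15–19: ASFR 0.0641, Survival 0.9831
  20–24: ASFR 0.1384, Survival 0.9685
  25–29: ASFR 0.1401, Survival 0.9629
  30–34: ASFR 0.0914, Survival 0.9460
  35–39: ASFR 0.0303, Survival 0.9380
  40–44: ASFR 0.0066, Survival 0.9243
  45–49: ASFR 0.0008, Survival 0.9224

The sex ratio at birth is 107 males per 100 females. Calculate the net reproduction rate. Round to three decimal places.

1.096

Proportion female at birth = 100 / (100 + 107) = 0.48309.
Each age group contributes 5 × ASFR × survival:
  15–19: 5 × 0.0641 × 0.9831 = 0.31508
  20–24: 5 × 0.1384 × 0.9685 = 0.67020
  25–29: 5 × 0.1401 × 0.9629 = 0.67451
  30–34: 5 × 0.0914 × 0.9460 = 0.43232
  35–39: 5 × 0.0303 × 0.9380 = 0.14211
  40–44: 5 × 0.0066 × 0.9243 = 0.03050
  45–49: 5 × 0.0008 × 0.9224 = 0.00369
Sum = 2.26841
NRR = 0.48309 × 2.26841 = 1.09585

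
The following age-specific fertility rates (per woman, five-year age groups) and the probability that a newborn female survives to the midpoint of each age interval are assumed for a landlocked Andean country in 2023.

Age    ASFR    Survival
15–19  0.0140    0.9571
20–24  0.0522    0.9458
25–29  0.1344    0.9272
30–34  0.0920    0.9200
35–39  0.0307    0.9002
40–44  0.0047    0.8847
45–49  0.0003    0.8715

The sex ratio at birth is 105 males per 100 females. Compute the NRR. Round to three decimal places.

Proportion female at birth = 100 / (100 + 105) = 0.48780.
Each age group contributes 5 × ASFR × survival:
  15–19: 5 × 0.0140 × 0.9571 = 0.06700
  20–24: 5 × 0.0522 × 0.9458 = 0.24685
  25–29: 5 × 0.1344 × 0.9272 = 0.62308
  30–34: 5 × 0.0920 × 0.9200 = 0.42320
  35–39: 5 × 0.0307 × 0.9002 = 0.13818
  40–44: 5 × 0.0047 × 0.8847 = 0.02079
  45–49: 5 × 0.0003 × 0.8715 = 0.00131
Sum = 1.52041
NRR = 0.48780 × 1.52041 = 0.74166
With NRR below 1 the population is below replacement fertility.

0.742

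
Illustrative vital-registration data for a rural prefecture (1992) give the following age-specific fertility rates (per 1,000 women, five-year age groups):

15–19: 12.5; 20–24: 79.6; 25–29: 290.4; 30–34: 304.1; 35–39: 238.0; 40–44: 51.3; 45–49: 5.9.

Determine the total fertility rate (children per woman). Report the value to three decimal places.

Sum of ASFRs = 12.5 + 79.6 + 290.4 + 304.1 + 238.0 + 51.3 + 5.9 = 981.8
TFR = 5 × 981.8 / 1000 = 4.909

4.909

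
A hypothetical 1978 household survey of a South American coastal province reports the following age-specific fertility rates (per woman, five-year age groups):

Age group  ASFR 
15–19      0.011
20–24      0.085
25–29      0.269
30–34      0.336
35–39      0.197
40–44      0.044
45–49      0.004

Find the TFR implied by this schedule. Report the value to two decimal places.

Sum of ASFRs = 0.011 + 0.085 + 0.269 + 0.336 + 0.197 + 0.044 + 0.004 = 0.946
TFR = 5 × 0.946 = 4.73

4.73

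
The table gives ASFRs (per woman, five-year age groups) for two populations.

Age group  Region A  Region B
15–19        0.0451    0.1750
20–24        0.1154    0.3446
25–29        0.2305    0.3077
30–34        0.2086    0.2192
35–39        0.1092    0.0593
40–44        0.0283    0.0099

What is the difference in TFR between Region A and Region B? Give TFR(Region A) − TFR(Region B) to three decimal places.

-1.893

Region A:
  Sum of ASFRs = 0.0451 + 0.1154 + 0.2305 + 0.2086 + 0.1092 + 0.0283 = 0.7371
  TFR = 5 × 0.7371 = 3.6855
Region B:
  Sum of ASFRs = 0.1750 + 0.3446 + 0.3077 + 0.2192 + 0.0593 + 0.0099 = 1.1157
  TFR = 5 × 1.1157 = 5.5785
Difference = 3.6855 − 5.5785 = -1.893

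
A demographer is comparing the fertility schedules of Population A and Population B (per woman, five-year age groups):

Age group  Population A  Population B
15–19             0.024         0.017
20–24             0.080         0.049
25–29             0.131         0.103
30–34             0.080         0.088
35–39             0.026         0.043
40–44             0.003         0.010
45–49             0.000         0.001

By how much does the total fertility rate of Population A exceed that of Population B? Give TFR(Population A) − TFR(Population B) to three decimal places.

0.165

Population A:
  Sum of ASFRs = 0.024 + 0.080 + 0.131 + 0.080 + 0.026 + 0.003 + 0.000 = 0.344
  TFR = 5 × 0.344 = 1.72
Population B:
  Sum of ASFRs = 0.017 + 0.049 + 0.103 + 0.088 + 0.043 + 0.010 + 0.001 = 0.311
  TFR = 5 × 0.311 = 1.555
Difference = 1.72 − 1.555 = 0.165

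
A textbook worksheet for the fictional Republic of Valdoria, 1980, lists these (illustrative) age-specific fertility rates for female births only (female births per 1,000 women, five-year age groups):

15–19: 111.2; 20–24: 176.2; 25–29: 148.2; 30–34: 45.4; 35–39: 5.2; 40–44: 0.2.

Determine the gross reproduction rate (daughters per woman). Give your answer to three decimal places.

Sum of female ASFRs = 111.2 + 176.2 + 148.2 + 45.4 + 5.2 + 0.2 = 486.4
GRR = 5 × 486.4 / 1000 = 2.432

2.432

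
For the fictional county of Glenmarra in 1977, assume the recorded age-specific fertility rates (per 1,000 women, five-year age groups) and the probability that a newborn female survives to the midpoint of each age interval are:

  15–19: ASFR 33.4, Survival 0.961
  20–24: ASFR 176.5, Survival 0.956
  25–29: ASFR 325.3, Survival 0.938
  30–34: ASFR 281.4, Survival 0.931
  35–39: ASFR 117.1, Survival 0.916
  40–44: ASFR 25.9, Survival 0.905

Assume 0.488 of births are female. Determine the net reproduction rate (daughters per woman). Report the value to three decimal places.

2.193

Proportion female at birth = 0.488.
Per-age-group product (5 × ASFR × survival probability):
  15–19: 5 × 33.4/1000 × 0.961 = 0.16049
  20–24: 5 × 176.5/1000 × 0.956 = 0.84367
  25–29: 5 × 325.3/1000 × 0.938 = 1.52566
  30–34: 5 × 281.4/1000 × 0.931 = 1.30992
  35–39: 5 × 117.1/1000 × 0.916 = 0.53632
  40–44: 5 × 25.9/1000 × 0.905 = 0.11720
Sum = 4.49326
NRR = 0.488 × 4.49326 = 2.19271
An NRR exceeding 1 indicates intrinsic growth under these rates.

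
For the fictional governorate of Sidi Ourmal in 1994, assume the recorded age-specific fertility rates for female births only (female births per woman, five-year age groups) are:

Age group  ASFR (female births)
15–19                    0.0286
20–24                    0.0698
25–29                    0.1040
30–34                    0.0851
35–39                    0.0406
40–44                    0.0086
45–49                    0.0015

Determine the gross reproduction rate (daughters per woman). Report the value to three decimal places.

1.691

Sum of female ASFRs = 0.0286 + 0.0698 + 0.1040 + 0.0851 + 0.0406 + 0.0086 + 0.0015 = 0.3382
GRR = 5 × 0.3382 = 1.691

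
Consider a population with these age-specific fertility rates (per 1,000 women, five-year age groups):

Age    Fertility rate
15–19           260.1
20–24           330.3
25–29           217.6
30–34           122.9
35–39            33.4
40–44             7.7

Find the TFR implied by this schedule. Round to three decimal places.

Sum of ASFRs = 260.1 + 330.3 + 217.6 + 122.9 + 33.4 + 7.7 = 972.0
TFR = 5 × 972.0 / 1000 = 4.86

4.860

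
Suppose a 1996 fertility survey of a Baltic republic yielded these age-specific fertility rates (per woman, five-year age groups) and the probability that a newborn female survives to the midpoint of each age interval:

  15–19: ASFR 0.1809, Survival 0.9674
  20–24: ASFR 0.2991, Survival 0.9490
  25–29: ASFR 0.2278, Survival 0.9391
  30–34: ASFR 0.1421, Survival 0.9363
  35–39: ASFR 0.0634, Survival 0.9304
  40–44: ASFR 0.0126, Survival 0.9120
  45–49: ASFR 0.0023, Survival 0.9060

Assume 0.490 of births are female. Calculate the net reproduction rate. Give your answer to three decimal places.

Proportion female at birth = 0.490.
Survival-weighted fertility by age (5·fₓ·Sₓ):
  15–19: 5 × 0.1809 × 0.9674 = 0.87501
  20–24: 5 × 0.2991 × 0.9490 = 1.41923
  25–29: 5 × 0.2278 × 0.9391 = 1.06963
  30–34: 5 × 0.1421 × 0.9363 = 0.66524
  35–39: 5 × 0.0634 × 0.9304 = 0.29494
  40–44: 5 × 0.0126 × 0.9120 = 0.05746
  45–49: 5 × 0.0023 × 0.9060 = 0.01042
Sum = 4.39193
NRR = 0.490 × 4.39193 = 2.15205

2.152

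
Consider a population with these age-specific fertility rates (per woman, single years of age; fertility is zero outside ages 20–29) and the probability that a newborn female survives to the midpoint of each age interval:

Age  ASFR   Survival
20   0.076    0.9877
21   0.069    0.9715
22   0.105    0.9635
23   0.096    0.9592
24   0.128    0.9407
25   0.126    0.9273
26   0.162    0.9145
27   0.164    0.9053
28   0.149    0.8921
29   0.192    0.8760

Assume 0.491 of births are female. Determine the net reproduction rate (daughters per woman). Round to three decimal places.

Proportion female at birth = 0.491.
Each age group contributes 1 × ASFR × survival:
  20: 1 × 0.076 × 0.9877 = 0.07507
  21: 1 × 0.069 × 0.9715 = 0.06703
  22: 1 × 0.105 × 0.9635 = 0.10117
  23: 1 × 0.096 × 0.9592 = 0.09208
  24: 1 × 0.128 × 0.9407 = 0.12041
  25: 1 × 0.126 × 0.9273 = 0.11684
  26: 1 × 0.162 × 0.9145 = 0.14815
  27: 1 × 0.164 × 0.9053 = 0.14847
  28: 1 × 0.149 × 0.8921 = 0.13292
  29: 1 × 0.192 × 0.8760 = 0.16819
Sum = 1.17033
NRR = 0.491 × 1.17033 = 0.57463

0.575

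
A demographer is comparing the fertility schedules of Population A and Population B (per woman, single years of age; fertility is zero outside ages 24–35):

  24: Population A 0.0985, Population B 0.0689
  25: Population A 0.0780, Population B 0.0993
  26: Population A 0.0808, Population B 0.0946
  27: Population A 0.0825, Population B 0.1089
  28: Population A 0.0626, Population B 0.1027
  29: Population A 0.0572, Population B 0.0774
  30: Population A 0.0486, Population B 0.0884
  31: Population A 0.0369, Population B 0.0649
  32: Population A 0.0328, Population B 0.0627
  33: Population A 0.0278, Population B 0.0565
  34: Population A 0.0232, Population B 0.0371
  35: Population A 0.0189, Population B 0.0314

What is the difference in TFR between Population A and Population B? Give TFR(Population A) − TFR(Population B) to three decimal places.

-0.245

Population A:
  Sum of ASFRs = 0.0985 + 0.0780 + 0.0808 + 0.0825 + 0.0626 + 0.0572 + 0.0486 + 0.0369 + 0.0328 + 0.0278 + 0.0232 + 0.0189 = 0.6478
  TFR = 0.6478
Population B:
  Sum of ASFRs = 0.0689 + 0.0993 + 0.0946 + 0.1089 + 0.1027 + 0.0774 + 0.0884 + 0.0649 + 0.0627 + 0.0565 + 0.0371 + 0.0314 = 0.8928
  TFR = 0.8928
Difference = 0.6478 − 0.8928 = -0.245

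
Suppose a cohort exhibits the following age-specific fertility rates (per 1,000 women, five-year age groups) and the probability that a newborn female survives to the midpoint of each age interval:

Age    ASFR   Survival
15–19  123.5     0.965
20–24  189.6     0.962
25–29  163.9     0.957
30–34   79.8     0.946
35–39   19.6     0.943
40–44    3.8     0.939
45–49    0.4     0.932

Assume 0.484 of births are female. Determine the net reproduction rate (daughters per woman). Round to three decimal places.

1.346

Proportion female at birth = 0.484.
Weighting each age-specific rate by interval width and survival:
  15–19: 5 × 123.5/1000 × 0.965 = 0.59589
  20–24: 5 × 189.6/1000 × 0.962 = 0.91198
  25–29: 5 × 163.9/1000 × 0.957 = 0.78426
  30–34: 5 × 79.8/1000 × 0.946 = 0.37745
  35–39: 5 × 19.6/1000 × 0.943 = 0.09241
  40–44: 5 × 3.8/1000 × 0.939 = 0.01784
  45–49: 5 × 0.4/1000 × 0.932 = 0.00186
Sum = 2.78169
NRR = 0.484 × 2.78169 = 1.34634
An NRR exceeding 1 indicates intrinsic growth under these rates.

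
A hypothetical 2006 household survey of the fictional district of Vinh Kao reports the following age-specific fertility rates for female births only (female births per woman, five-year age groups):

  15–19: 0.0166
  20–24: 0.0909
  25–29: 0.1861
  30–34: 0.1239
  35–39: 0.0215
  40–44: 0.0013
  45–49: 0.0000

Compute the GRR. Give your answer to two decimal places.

Sum of female ASFRs = 0.0166 + 0.0909 + 0.1861 + 0.1239 + 0.0215 + 0.0013 + 0.0000 = 0.4403
GRR = 5 × 0.4403 = 2.2015

2.20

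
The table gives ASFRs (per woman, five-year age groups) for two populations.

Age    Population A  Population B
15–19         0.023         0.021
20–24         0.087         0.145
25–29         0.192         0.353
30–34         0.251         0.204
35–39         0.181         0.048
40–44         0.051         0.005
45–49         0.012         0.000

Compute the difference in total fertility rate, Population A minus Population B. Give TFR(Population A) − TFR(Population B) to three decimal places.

0.105

Population A:
  Sum of ASFRs = 0.023 + 0.087 + 0.192 + 0.251 + 0.181 + 0.051 + 0.012 = 0.797
  TFR = 5 × 0.797 = 3.985
Population B:
  Sum of ASFRs = 0.021 + 0.145 + 0.353 + 0.204 + 0.048 + 0.005 + 0.000 = 0.776
  TFR = 5 × 0.776 = 3.88
Difference = 3.985 − 3.88 = 0.105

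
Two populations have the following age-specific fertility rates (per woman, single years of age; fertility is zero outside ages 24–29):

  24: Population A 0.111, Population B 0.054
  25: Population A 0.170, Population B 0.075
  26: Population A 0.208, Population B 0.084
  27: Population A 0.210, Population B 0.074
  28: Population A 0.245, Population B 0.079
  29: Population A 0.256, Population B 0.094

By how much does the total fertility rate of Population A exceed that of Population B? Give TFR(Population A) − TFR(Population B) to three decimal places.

0.740

Population A:
  Sum of ASFRs = 0.111 + 0.170 + 0.208 + 0.210 + 0.245 + 0.256 = 1.200
  TFR = 1.2
Population B:
  Sum of ASFRs = 0.054 + 0.075 + 0.084 + 0.074 + 0.079 + 0.094 = 0.460
  TFR = 0.46
Difference = 1.2 − 0.46 = 0.74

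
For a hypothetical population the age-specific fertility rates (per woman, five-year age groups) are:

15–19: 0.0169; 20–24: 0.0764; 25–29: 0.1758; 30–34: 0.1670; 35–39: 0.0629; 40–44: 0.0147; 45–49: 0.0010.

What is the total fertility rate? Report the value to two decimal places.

2.57

Sum of ASFRs = 0.0169 + 0.0764 + 0.1758 + 0.1670 + 0.0629 + 0.0147 + 0.0010 = 0.5147
TFR = 5 × 0.5147 = 2.5735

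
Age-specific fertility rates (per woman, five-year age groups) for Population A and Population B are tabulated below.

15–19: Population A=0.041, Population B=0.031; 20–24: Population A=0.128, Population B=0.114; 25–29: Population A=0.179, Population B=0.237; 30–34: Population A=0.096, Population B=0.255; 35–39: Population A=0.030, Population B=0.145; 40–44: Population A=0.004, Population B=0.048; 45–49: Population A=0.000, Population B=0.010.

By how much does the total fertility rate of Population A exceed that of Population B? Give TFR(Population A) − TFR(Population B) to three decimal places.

Population A:
  Sum of ASFRs = 0.041 + 0.128 + 0.179 + 0.096 + 0.030 + 0.004 + 0.000 = 0.478
  TFR = 5 × 0.478 = 2.39
Population B:
  Sum of ASFRs = 0.031 + 0.114 + 0.237 + 0.255 + 0.145 + 0.048 + 0.010 = 0.840
  TFR = 5 × 0.840 = 4.2
Difference = 2.39 − 4.2 = -1.81

-1.810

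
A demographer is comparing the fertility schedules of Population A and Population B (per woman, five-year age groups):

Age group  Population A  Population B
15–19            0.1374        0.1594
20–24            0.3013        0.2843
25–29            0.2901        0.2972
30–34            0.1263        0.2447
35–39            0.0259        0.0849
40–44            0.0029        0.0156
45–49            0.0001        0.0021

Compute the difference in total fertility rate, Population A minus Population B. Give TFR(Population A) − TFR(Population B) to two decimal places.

-1.02

Population A:
  Sum of ASFRs = 0.1374 + 0.3013 + 0.2901 + 0.1263 + 0.0259 + 0.0029 + 0.0001 = 0.8840
  TFR = 5 × 0.8840 = 4.42
Population B:
  Sum of ASFRs = 0.1594 + 0.2843 + 0.2972 + 0.2447 + 0.0849 + 0.0156 + 0.0021 = 1.0882
  TFR = 5 × 1.0882 = 5.441
Difference = 4.42 − 5.441 = -1.021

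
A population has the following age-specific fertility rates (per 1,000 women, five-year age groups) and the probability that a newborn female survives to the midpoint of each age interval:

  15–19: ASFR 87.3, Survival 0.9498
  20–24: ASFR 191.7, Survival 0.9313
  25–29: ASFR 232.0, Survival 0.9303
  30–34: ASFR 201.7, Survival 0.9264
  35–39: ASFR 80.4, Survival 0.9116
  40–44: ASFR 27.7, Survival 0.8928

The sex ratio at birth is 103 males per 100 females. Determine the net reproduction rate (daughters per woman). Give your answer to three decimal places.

Proportion female at birth = 100 / (100 + 103) = 0.49261.
Per-age-group product (5 × ASFR × survival probability):
  15–19: 5 × 87.3/1000 × 0.9498 = 0.41459
  20–24: 5 × 191.7/1000 × 0.9313 = 0.89265
  25–29: 5 × 232.0/1000 × 0.9303 = 1.07915
  30–34: 5 × 201.7/1000 × 0.9264 = 0.93427
  35–39: 5 × 80.4/1000 × 0.9116 = 0.36646
  40–44: 5 × 27.7/1000 × 0.8928 = 0.12365
Sum = 3.81077
NRR = 0.49261 × 3.81077 = 1.87722

1.877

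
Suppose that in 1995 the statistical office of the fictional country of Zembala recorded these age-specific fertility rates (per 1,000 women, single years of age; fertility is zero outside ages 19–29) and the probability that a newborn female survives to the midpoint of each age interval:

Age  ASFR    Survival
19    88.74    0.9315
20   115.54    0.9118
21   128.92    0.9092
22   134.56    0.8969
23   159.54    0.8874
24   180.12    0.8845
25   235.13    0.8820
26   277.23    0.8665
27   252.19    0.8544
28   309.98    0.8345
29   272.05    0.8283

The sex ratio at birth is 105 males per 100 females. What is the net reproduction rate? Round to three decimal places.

Proportion female at birth = 100 / (100 + 105) = 0.48780.
Per-age-group product (1 × ASFR × survival probability):
  19: 1 × 88.74/1000 × 0.9315 = 0.08266
  20: 1 × 115.54/1000 × 0.9118 = 0.10535
  21: 1 × 128.92/1000 × 0.9092 = 0.11721
  22: 1 × 134.56/1000 × 0.8969 = 0.12069
  23: 1 × 159.54/1000 × 0.8874 = 0.14158
  24: 1 × 180.12/1000 × 0.8845 = 0.15932
  25: 1 × 235.13/1000 × 0.8820 = 0.20738
  26: 1 × 277.23/1000 × 0.8665 = 0.24022
  27: 1 × 252.19/1000 × 0.8544 = 0.21547
  28: 1 × 309.98/1000 × 0.8345 = 0.25868
  29: 1 × 272.05/1000 × 0.8283 = 0.22534
Sum = 1.87390
NRR = 0.48780 × 1.87390 = 0.91409

0.914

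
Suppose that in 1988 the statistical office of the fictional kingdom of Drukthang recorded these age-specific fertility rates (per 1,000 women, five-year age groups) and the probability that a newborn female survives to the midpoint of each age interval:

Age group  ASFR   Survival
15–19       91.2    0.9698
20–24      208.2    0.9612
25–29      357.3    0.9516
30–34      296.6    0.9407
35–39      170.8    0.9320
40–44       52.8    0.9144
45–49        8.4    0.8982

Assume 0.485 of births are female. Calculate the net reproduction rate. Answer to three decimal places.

2.722

Proportion female at birth = 0.485.
Weighting each age-specific rate by interval width and survival:
  15–19: 5 × 91.2/1000 × 0.9698 = 0.44223
  20–24: 5 × 208.2/1000 × 0.9612 = 1.00061
  25–29: 5 × 357.3/1000 × 0.9516 = 1.70003
  30–34: 5 × 296.6/1000 × 0.9407 = 1.39506
  35–39: 5 × 170.8/1000 × 0.9320 = 0.79593
  40–44: 5 × 52.8/1000 × 0.9144 = 0.24140
  45–49: 5 × 8.4/1000 × 0.8982 = 0.03772
Sum = 5.61298
NRR = 0.485 × 5.61298 = 2.72230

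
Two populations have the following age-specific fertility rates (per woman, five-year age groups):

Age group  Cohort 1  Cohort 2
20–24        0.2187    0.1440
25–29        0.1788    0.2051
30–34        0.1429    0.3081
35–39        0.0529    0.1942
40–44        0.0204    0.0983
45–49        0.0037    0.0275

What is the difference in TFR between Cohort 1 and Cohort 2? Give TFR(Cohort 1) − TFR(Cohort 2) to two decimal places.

-1.80

Cohort 1:
  Sum of ASFRs = 0.2187 + 0.1788 + 0.1429 + 0.0529 + 0.0204 + 0.0037 = 0.6174
  TFR = 5 × 0.6174 = 3.087
Cohort 2:
  Sum of ASFRs = 0.1440 + 0.2051 + 0.3081 + 0.1942 + 0.0983 + 0.0275 = 0.9772
  TFR = 5 × 0.9772 = 4.886
Difference = 3.087 − 4.886 = -1.799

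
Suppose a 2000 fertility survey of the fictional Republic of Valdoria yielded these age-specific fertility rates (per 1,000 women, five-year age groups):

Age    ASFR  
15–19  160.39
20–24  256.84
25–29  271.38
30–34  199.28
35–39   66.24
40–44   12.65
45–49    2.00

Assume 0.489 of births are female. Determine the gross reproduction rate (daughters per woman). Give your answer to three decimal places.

Proportion female at birth = 0.489.
Sum of ASFRs = 160.39 + 256.84 + 271.38 + 199.28 + 66.24 + 12.65 + 2.00 = 968.78
TFR = 5 × 968.78 / 1000 = 4.8439
GRR = 0.489 × 4.8439 = 2.36867

2.369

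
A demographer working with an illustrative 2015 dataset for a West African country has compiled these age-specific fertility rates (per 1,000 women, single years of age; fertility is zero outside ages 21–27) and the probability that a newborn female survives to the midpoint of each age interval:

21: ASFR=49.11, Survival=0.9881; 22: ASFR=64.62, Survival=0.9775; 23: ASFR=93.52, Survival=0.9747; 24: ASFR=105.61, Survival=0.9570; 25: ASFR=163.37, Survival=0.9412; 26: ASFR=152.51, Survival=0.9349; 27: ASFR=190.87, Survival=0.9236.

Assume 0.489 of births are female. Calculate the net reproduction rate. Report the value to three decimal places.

Proportion female at birth = 0.489.
Survival-weighted fertility by age (1·fₓ·Sₓ):
  21: 1 × 49.11/1000 × 0.9881 = 0.04853
  22: 1 × 64.62/1000 × 0.9775 = 0.06317
  23: 1 × 93.52/1000 × 0.9747 = 0.09115
  24: 1 × 105.61/1000 × 0.9570 = 0.10107
  25: 1 × 163.37/1000 × 0.9412 = 0.15376
  26: 1 × 152.51/1000 × 0.9349 = 0.14258
  27: 1 × 190.87/1000 × 0.9236 = 0.17629
Sum = 0.77655
NRR = 0.489 × 0.77655 = 0.37973
With NRR below 1 the population is below replacement fertility.

0.380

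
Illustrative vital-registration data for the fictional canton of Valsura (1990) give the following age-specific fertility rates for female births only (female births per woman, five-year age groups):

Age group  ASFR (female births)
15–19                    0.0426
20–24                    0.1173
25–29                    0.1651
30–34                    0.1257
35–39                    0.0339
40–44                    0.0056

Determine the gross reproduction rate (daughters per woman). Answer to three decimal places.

Sum of female ASFRs = 0.0426 + 0.1173 + 0.1651 + 0.1257 + 0.0339 + 0.0056 = 0.4902
GRR = 5 × 0.4902 = 2.451

2.451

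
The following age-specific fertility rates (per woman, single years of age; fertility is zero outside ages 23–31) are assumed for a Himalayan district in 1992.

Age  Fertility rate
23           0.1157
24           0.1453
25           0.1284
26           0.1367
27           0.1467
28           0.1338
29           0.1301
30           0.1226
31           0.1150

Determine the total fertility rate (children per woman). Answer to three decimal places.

1.174

Sum of ASFRs = 0.1157 + 0.1453 + 0.1284 + 0.1367 + 0.1467 + 0.1338 + 0.1301 + 0.1226 + 0.1150 = 1.1743
TFR = 1.1743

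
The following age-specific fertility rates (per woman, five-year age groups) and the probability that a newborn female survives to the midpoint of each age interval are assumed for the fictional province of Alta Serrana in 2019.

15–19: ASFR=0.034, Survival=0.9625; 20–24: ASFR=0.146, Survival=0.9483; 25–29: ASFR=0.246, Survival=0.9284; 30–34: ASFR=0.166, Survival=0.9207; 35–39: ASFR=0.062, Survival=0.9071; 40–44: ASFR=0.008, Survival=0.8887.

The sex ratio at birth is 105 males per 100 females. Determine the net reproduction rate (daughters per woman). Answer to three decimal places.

1.502

Proportion female at birth = 100 / (100 + 105) = 0.48780.
Per-age-group product (5 × ASFR × survival probability):
  15–19: 5 × 0.034 × 0.9625 = 0.16363
  20–24: 5 × 0.146 × 0.9483 = 0.69226
  25–29: 5 × 0.246 × 0.9284 = 1.14193
  30–34: 5 × 0.166 × 0.9207 = 0.76418
  35–39: 5 × 0.062 × 0.9071 = 0.28120
  40–44: 5 × 0.008 × 0.8887 = 0.03555
Sum = 3.07875
NRR = 0.48780 × 3.07875 = 1.50181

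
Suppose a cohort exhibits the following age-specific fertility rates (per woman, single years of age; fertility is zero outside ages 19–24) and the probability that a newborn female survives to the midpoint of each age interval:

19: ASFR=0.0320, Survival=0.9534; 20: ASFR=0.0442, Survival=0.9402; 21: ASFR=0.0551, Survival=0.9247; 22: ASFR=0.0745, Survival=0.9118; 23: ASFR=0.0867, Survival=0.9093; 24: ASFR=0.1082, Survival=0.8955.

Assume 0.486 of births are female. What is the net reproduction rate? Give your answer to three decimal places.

Proportion female at birth = 0.486.
Each age group contributes 1 × ASFR × survival:
  19: 1 × 0.0320 × 0.9534 = 0.03051
  20: 1 × 0.0442 × 0.9402 = 0.04156
  21: 1 × 0.0551 × 0.9247 = 0.05095
  22: 1 × 0.0745 × 0.9118 = 0.06793
  23: 1 × 0.0867 × 0.9093 = 0.07884
  24: 1 × 0.1082 × 0.8955 = 0.09689
Sum = 0.36668
NRR = 0.486 × 0.36668 = 0.17821
An NRR under 1 implies long-run decline under these rates.

0.178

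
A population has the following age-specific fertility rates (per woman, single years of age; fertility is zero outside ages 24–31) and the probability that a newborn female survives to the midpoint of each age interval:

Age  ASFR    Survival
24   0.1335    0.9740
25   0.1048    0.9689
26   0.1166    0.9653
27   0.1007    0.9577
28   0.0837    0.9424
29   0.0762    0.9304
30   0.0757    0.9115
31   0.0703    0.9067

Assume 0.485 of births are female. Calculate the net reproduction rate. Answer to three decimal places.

Proportion female at birth = 0.485.
Survival-weighted fertility by age (1·fₓ·Sₓ):
  24: 1 × 0.1335 × 0.9740 = 0.13003
  25: 1 × 0.1048 × 0.9689 = 0.10154
  26: 1 × 0.1166 × 0.9653 = 0.11255
  27: 1 × 0.1007 × 0.9577 = 0.09644
  28: 1 × 0.0837 × 0.9424 = 0.07888
  29: 1 × 0.0762 × 0.9304 = 0.07090
  30: 1 × 0.0757 × 0.9115 = 0.06900
  31: 1 × 0.0703 × 0.9067 = 0.06374
Sum = 0.72308
NRR = 0.485 × 0.72308 = 0.35069

0.351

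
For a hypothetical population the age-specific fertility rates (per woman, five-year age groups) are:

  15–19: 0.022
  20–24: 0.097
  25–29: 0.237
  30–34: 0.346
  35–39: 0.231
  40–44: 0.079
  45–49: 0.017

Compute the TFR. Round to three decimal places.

5.145

Sum of ASFRs = 0.022 + 0.097 + 0.237 + 0.346 + 0.231 + 0.079 + 0.017 = 1.029
TFR = 5 × 1.029 = 5.145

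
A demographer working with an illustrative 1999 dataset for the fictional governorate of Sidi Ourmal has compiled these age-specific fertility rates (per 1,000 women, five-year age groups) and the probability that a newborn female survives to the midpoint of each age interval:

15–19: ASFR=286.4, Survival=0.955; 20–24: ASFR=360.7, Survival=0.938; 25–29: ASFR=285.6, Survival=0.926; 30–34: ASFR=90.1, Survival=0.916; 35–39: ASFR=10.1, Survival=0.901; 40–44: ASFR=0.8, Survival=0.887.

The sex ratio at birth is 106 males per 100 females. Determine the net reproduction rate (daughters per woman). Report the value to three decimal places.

Proportion female at birth = 100 / (100 + 106) = 0.48544.
Each age group contributes 5 × ASFR × survival:
  15–19: 5 × 286.4/1000 × 0.955 = 1.36756
  20–24: 5 × 360.7/1000 × 0.938 = 1.69168
  25–29: 5 × 285.6/1000 × 0.926 = 1.32233
  30–34: 5 × 90.1/1000 × 0.916 = 0.41266
  35–39: 5 × 10.1/1000 × 0.901 = 0.04550
  40–44: 5 × 0.8/1000 × 0.887 = 0.00355
Sum = 4.84328
NRR = 0.48544 × 4.84328 = 2.35112

2.351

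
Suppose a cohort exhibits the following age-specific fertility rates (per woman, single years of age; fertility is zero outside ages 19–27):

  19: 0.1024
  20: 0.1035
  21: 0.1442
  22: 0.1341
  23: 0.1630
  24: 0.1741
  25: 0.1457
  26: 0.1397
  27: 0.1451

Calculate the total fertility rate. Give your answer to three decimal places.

Sum of ASFRs = 0.1024 + 0.1035 + 0.1442 + 0.1341 + 0.1630 + 0.1741 + 0.1457 + 0.1397 + 0.1451 = 1.2518
TFR = 1.2518

1.252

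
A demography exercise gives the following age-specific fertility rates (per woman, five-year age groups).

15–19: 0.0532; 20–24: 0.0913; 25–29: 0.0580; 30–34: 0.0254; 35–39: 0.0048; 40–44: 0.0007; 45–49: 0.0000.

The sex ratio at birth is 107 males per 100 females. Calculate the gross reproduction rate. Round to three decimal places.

Proportion female at birth = 100 / (100 + 107) = 0.48309.
Sum of ASFRs = 0.0532 + 0.0913 + 0.0580 + 0.0254 + 0.0048 + 0.0007 + 0.0000 = 0.2334
TFR = 5 × 0.2334 = 1.167
GRR = 0.48309 × 1.167 = 0.56377

0.564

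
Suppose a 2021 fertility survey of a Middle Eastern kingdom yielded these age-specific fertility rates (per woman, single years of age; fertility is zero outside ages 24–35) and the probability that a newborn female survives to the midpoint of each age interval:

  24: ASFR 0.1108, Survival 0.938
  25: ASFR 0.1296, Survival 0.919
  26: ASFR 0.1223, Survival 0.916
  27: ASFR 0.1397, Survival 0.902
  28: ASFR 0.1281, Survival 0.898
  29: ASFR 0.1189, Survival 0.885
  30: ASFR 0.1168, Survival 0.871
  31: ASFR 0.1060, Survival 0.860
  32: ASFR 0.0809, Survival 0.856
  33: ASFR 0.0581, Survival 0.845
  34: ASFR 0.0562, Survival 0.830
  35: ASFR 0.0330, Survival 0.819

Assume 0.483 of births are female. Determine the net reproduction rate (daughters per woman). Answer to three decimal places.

0.515

Proportion female at birth = 0.483.
Survival-weighted fertility by age (1·fₓ·Sₓ):
  24: 1 × 0.1108 × 0.938 = 0.10393
  25: 1 × 0.1296 × 0.919 = 0.11910
  26: 1 × 0.1223 × 0.916 = 0.11203
  27: 1 × 0.1397 × 0.902 = 0.12601
  28: 1 × 0.1281 × 0.898 = 0.11503
  29: 1 × 0.1189 × 0.885 = 0.10523
  30: 1 × 0.1168 × 0.871 = 0.10173
  31: 1 × 0.1060 × 0.860 = 0.09116
  32: 1 × 0.0809 × 0.856 = 0.06925
  33: 1 × 0.0581 × 0.845 = 0.04909
  34: 1 × 0.0562 × 0.830 = 0.04665
  35: 1 × 0.0330 × 0.819 = 0.02703
Sum = 1.06624
NRR = 0.483 × 1.06624 = 0.51499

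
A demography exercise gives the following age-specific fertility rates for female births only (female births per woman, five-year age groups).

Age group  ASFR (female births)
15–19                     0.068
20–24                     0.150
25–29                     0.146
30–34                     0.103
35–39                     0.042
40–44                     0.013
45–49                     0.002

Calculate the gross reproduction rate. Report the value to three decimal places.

Sum of female ASFRs = 0.068 + 0.150 + 0.146 + 0.103 + 0.042 + 0.013 + 0.002 = 0.524
GRR = 5 × 0.524 = 2.62

2.620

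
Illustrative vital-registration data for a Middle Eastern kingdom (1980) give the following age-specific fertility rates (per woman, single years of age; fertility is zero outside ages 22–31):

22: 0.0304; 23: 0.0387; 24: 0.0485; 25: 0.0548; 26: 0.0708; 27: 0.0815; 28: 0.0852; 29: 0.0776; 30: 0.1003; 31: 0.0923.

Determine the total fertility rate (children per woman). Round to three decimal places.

0.680

Sum of ASFRs = 0.0304 + 0.0387 + 0.0485 + 0.0548 + 0.0708 + 0.0815 + 0.0852 + 0.0776 + 0.1003 + 0.0923 = 0.6801
TFR = 0.6801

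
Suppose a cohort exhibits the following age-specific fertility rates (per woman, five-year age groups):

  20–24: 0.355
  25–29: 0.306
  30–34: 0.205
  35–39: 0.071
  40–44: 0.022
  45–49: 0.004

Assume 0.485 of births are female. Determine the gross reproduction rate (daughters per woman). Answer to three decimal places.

Proportion female at birth = 0.485.
Sum of ASFRs = 0.355 + 0.306 + 0.205 + 0.071 + 0.022 + 0.004 = 0.963
TFR = 5 × 0.963 = 4.815
GRR = 0.485 × 4.815 = 2.33528

2.335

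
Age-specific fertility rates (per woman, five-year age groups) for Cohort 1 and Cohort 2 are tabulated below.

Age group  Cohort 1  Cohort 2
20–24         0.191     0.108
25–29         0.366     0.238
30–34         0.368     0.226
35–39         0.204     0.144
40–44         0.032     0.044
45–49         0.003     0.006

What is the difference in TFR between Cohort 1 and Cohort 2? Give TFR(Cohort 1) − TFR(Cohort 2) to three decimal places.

1.990

Cohort 1:
  Sum of ASFRs = 0.191 + 0.366 + 0.368 + 0.204 + 0.032 + 0.003 = 1.164
  TFR = 5 × 1.164 = 5.82
Cohort 2:
  Sum of ASFRs = 0.108 + 0.238 + 0.226 + 0.144 + 0.044 + 0.006 = 0.766
  TFR = 5 × 0.766 = 3.83
Difference = 5.82 − 3.83 = 1.99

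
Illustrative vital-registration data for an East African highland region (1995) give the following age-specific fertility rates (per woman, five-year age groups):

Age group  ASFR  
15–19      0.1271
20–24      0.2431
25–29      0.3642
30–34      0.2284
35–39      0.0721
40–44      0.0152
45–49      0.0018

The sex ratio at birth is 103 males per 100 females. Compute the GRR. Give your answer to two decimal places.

Proportion female at birth = 100 / (100 + 103) = 0.49261.
Sum of ASFRs = 0.1271 + 0.2431 + 0.3642 + 0.2284 + 0.0721 + 0.0152 + 0.0018 = 1.0519
TFR = 5 × 1.0519 = 5.2595
GRR = 0.49261 × 5.2595 = 2.59088

2.59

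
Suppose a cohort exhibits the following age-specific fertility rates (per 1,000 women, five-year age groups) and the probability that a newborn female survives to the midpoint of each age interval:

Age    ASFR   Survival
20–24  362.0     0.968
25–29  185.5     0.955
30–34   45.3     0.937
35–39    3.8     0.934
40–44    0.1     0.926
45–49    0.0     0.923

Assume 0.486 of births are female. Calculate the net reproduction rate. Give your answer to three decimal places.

1.394

Proportion female at birth = 0.486.
Per-age-group product (5 × ASFR × survival probability):
  20–24: 5 × 362.0/1000 × 0.968 = 1.75208
  25–29: 5 × 185.5/1000 × 0.955 = 0.88576
  30–34: 5 × 45.3/1000 × 0.937 = 0.21223
  35–39: 5 × 3.8/1000 × 0.934 = 0.01775
  40–44: 5 × 0.1/1000 × 0.926 = 0.00046
  45–49: 5 × 0.0/1000 × 0.923 = 0.00000
Sum = 2.86828
NRR = 0.486 × 2.86828 = 1.39398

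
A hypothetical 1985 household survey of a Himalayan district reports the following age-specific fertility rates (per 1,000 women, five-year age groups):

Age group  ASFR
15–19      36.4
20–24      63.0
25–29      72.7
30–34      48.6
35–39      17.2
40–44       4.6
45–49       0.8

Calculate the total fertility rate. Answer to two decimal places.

Sum of ASFRs = 36.4 + 63.0 + 72.7 + 48.6 + 17.2 + 4.6 + 0.8 = 243.3
TFR = 5 × 243.3 / 1000 = 1.2165

1.22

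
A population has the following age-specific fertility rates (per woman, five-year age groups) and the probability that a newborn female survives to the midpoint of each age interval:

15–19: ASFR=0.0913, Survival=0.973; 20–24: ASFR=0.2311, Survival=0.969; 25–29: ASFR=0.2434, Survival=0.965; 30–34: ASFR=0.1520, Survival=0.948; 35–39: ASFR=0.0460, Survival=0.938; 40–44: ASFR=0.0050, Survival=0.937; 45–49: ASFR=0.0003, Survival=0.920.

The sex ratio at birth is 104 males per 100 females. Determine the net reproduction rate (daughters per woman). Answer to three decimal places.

1.813

Proportion female at birth = 100 / (100 + 104) = 0.49020.
Weighting each age-specific rate by interval width and survival:
  15–19: 5 × 0.0913 × 0.973 = 0.44417
  20–24: 5 × 0.2311 × 0.969 = 1.11968
  25–29: 5 × 0.2434 × 0.965 = 1.17441
  30–34: 5 × 0.1520 × 0.948 = 0.72048
  35–39: 5 × 0.0460 × 0.938 = 0.21574
  40–44: 5 × 0.0050 × 0.937 = 0.02343
  45–49: 5 × 0.0003 × 0.920 = 0.00138
Sum = 3.69929
NRR = 0.49020 × 3.69929 = 1.81339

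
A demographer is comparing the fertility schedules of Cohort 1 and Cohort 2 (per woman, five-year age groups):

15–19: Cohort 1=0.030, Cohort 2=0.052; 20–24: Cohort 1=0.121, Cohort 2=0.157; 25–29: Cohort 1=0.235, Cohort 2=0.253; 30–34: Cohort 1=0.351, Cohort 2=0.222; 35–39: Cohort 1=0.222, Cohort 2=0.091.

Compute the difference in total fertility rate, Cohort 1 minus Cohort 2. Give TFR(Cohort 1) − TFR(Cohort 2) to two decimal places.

Cohort 1:
  Sum of ASFRs = 0.030 + 0.121 + 0.235 + 0.351 + 0.222 = 0.959
  TFR = 5 × 0.959 = 4.795
Cohort 2:
  Sum of ASFRs = 0.052 + 0.157 + 0.253 + 0.222 + 0.091 = 0.775
  TFR = 5 × 0.775 = 3.875
Difference = 4.795 − 3.875 = 0.92

0.92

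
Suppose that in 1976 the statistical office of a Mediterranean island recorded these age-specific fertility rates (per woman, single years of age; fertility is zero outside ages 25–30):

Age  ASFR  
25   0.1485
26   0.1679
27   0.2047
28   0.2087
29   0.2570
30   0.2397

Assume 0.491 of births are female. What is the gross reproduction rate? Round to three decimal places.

0.602

Proportion female at birth = 0.491.
Sum of ASFRs = 0.1485 + 0.1679 + 0.2047 + 0.2087 + 0.2570 + 0.2397 = 1.2265
TFR = 1.2265
GRR = 0.491 × 1.2265 = 0.60221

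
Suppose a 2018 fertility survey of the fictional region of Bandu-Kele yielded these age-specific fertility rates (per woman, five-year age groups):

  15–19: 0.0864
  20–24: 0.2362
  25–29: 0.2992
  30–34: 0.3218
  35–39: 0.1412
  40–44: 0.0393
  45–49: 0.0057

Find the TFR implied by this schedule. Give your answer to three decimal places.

5.649

Sum of ASFRs = 0.0864 + 0.2362 + 0.2992 + 0.3218 + 0.1412 + 0.0393 + 0.0057 = 1.1298
TFR = 5 × 1.1298 = 5.649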